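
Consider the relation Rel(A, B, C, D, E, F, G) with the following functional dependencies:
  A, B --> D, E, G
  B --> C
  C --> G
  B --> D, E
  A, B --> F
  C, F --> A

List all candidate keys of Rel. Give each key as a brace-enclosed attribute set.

{A, B}, {B, F}

{B} never appears on the right of any FD, so every key must include it.
{A, B}⁺ = {A, B, C, D, E, F, G} — all of the relation — so {A, B} is a candidate key.
{B, F}⁺ = {A, B, C, D, E, F, G} — all of the relation — so {B, F} is a candidate key.
Any other superkey properly contains one of these, so there are no further candidate keys.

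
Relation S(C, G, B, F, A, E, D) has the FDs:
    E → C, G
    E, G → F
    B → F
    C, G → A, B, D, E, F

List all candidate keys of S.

{E} is a candidate key since {E}⁺ = {A, B, C, D, E, F, G} covers every attribute.
{C, G} is a candidate key since {C, G}⁺ = {A, B, C, D, E, F, G} covers every attribute.
No proper subset of any of these is a key, and no other minimal superkey exists.

{C, G}, {E}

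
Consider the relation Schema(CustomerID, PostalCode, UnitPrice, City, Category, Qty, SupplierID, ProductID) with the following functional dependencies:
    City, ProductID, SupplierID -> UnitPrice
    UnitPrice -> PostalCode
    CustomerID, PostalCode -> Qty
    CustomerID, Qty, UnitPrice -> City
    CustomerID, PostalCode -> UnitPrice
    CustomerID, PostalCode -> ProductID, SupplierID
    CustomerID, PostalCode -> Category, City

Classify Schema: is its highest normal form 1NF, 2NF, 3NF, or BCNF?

3NF

Candidate keys: {City, CustomerID, ProductID, SupplierID}, {CustomerID, PostalCode}, {CustomerID, UnitPrice}. Prime attributes: {City, CustomerID, PostalCode, ProductID, SupplierID, UnitPrice}.
City, ProductID, SupplierID -> UnitPrice: {City, ProductID, SupplierID}⁺ = {City, PostalCode, ProductID, SupplierID, UnitPrice}, which is not all of the attributes, so the left side is not a superkey — BCNF is violated.
But every attribute on its right side ({UnitPrice}) is prime, and the same holds for every other non-superkey FD, so 3NF still holds.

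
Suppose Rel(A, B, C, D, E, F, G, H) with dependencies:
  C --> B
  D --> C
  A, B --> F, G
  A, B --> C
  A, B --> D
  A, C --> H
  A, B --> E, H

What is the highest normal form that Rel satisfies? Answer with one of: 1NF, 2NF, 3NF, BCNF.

Candidate keys: {A, B}, {A, C}, {A, D}. Prime attributes: {A, B, C, D}.
C --> B breaks BCNF: {C}⁺ = {B, C}, so {C} is not a superkey.
Since {B} ⊆ prime attributes and every other non-superkey FD also has a prime right side, the schema is in 3NF.

3NF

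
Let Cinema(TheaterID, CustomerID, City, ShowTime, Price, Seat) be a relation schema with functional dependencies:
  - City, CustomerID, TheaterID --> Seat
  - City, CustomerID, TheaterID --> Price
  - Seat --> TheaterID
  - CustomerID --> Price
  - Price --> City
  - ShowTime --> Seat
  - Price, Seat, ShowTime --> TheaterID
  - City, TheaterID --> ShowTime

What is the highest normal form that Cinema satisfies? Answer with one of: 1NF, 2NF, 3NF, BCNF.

Candidate keys: {CustomerID, Seat}, {CustomerID, ShowTime}, {CustomerID, TheaterID}. Prime attributes: {CustomerID, Seat, ShowTime, TheaterID}.
Seat --> TheaterID breaks BCNF: {Seat}⁺ = {Seat, TheaterID}, so {Seat} is not a superkey.
Because {Price} is non-prime and the left side of CustomerID --> Price is not a superkey, the relation is not in 3NF.
Since {CustomerID} ⊂ {CustomerID, Seat} and {CustomerID}⁺ ⊇ {City, Price} with {City, Price} non-prime, there is a partial dependency; 2NF fails.

1NF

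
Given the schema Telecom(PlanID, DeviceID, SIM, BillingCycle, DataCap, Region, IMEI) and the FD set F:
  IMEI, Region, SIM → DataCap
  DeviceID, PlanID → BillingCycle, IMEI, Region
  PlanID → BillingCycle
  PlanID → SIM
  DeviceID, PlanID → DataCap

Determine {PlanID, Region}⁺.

{BillingCycle, PlanID, Region, SIM}

Start with {PlanID, Region}.
PlanID → BillingCycle applies; add {BillingCycle} → now {BillingCycle, PlanID, Region}.
PlanID → SIM applies; add {SIM} → now {BillingCycle, PlanID, Region, SIM}.
No further FD applies.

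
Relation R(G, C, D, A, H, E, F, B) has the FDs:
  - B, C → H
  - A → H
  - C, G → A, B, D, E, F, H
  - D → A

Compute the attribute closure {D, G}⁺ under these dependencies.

{A, D, G, H}

Start with {D, G}.
D → A applies; add {A} → now {A, D, G}.
A → H applies; add {H} → now {A, D, G, H}.
No further FD applies.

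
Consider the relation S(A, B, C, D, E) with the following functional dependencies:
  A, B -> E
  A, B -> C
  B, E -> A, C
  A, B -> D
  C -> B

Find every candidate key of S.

{A, B}, {A, C}, {B, E}, {C, E}

Closure of {A, B} is {A, B, C, D, E}, the whole schema; {A, B} is a candidate key.
Closure of {A, C} is {A, B, C, D, E}, the whole schema; {A, C} is a candidate key.
Closure of {B, E} is {A, B, C, D, E}, the whole schema; {B, E} is a candidate key.
Closure of {C, E} is {A, B, C, D, E}, the whole schema; {C, E} is a candidate key.
Any other superkey properly contains one of these, so there are no further candidate keys.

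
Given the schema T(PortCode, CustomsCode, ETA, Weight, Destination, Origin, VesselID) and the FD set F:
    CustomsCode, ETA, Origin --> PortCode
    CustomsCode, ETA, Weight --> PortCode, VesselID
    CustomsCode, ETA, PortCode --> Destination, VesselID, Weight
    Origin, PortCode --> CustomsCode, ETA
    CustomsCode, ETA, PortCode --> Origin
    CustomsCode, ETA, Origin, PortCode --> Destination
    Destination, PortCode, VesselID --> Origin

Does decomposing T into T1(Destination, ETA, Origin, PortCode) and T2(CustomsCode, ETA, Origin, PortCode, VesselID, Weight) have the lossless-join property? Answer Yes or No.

Common attributes: {ETA, Origin, PortCode}; their closure is {CustomsCode, Destination, ETA, Origin, PortCode, VesselID, Weight}.
Since T1 ⊆ {CustomsCode, Destination, ETA, Origin, PortCode, VesselID, Weight}, the intersection is a superkey of T1; the decomposition is lossless.

Yes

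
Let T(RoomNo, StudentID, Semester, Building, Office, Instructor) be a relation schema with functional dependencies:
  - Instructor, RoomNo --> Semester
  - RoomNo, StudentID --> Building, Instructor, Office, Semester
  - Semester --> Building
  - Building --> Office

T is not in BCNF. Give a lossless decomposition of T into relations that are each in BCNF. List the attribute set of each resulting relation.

{Building, Office}; {Building, Semester}; {Instructor, RoomNo, Semester}; {Instructor, RoomNo, StudentID}

Candidate key of the original relation: {RoomNo, StudentID}.
{Building, Instructor, Office, RoomNo, Semester, StudentID}: {Instructor, RoomNo} determines {Building, Instructor, Office, RoomNo, Semester} here but is not a superkey — split on Instructor, RoomNo --> Building, Office, Semester, giving {Building, Instructor, Office, RoomNo, Semester} and {Instructor, RoomNo, StudentID}.
{Building, Instructor, Office, RoomNo, Semester}: {Semester} determines {Building, Office, Semester} here but is not a superkey — split on Semester --> Building, Office, giving {Building, Office, Semester} and {Instructor, RoomNo, Semester}.
{Building, Office, Semester}: {Building} determines {Building, Office} here but is not a superkey — split on Building --> Office, giving {Building, Office} and {Building, Semester}.
{Building, Office} is in BCNF.
{Building, Semester} is in BCNF.
{Instructor, RoomNo, Semester} is in BCNF.
{Instructor, RoomNo, StudentID} is in BCNF.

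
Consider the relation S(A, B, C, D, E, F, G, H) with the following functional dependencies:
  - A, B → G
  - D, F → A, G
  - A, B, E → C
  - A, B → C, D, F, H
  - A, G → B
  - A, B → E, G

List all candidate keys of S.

Closure of {A, B} is {A, B, C, D, E, F, G, H}, the whole schema; {A, B} is a candidate key.
Closure of {A, G} is {A, B, C, D, E, F, G, H}, the whole schema; {A, G} is a candidate key.
Closure of {D, F} is {A, B, C, D, E, F, G, H}, the whole schema; {D, F} is a candidate key.
Any other superkey properly contains one of these, so there are no further candidate keys.

{A, B}, {A, G}, {D, F}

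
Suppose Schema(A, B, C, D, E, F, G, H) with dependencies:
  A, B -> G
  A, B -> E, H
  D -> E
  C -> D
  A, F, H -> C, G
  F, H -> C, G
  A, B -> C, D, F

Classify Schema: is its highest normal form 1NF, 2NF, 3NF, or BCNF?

Candidate key: {A, B}. Prime attributes: {A, B}.
For D -> E we have {D}⁺ = {D, E}; {D} is not a superkey, so BCNF fails.
Because {E} is non-prime and the left side of D -> E is not a superkey, the relation is not in 3NF.
Checking every proper subset of each key, none determines a non-prime attribute — 2NF is satisfied.

2NF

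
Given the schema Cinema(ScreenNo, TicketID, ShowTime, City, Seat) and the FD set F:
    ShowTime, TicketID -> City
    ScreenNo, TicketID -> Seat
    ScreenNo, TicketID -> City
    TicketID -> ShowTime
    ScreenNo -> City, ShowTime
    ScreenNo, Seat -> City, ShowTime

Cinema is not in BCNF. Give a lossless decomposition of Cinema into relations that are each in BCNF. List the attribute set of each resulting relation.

{City, ShowTime, TicketID}; {ScreenNo, Seat, TicketID}

Candidate key of the original relation: {ScreenNo, TicketID}.
Within {City, ScreenNo, Seat, ShowTime, TicketID}: {ShowTime, TicketID}⁺ ∩ {City, ScreenNo, Seat, ShowTime, TicketID} = {City, ShowTime, TicketID}, not the whole set, so ShowTime, TicketID -> City violates BCNF; decompose into {City, ShowTime, TicketID} and {ScreenNo, Seat, ShowTime, TicketID}.
{City, ShowTime, TicketID} is in BCNF.
Within {ScreenNo, Seat, ShowTime, TicketID}: {TicketID}⁺ ∩ {ScreenNo, Seat, ShowTime, TicketID} = {ShowTime, TicketID}, not the whole set, so TicketID -> ShowTime violates BCNF; decompose into {ShowTime, TicketID} and {ScreenNo, Seat, TicketID}.
{ShowTime, TicketID} is in BCNF.
{ScreenNo, Seat, TicketID} is in BCNF.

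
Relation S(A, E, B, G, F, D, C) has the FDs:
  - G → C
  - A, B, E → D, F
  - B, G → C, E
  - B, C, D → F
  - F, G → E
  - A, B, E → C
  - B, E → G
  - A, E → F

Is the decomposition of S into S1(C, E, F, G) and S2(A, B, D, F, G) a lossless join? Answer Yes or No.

The shared attributes are {F, G} and {F, G}⁺ = {C, E, F, G}.
Since S1 ⊆ {C, E, F, G}, the intersection is a superkey of S1; the decomposition is lossless.

Yes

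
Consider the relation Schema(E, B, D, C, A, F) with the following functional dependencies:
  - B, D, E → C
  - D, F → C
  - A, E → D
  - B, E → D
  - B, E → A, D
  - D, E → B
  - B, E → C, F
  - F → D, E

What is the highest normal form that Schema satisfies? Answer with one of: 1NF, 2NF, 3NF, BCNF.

Candidate keys: {A, E}, {B, E}, {D, E}, {F}. Prime attributes: {A, B, D, E, F}.
The left-hand side of every FD is a superkey, so BCNF is satisfied.

BCNF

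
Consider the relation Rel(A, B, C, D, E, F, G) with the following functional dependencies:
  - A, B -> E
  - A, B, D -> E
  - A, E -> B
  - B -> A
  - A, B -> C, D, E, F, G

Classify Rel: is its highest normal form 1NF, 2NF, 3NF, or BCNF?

Candidate keys: {A, E}, {B}. Prime attributes: {A, B, E}.
The left-hand side of every FD is a superkey, so BCNF is satisfied.

BCNF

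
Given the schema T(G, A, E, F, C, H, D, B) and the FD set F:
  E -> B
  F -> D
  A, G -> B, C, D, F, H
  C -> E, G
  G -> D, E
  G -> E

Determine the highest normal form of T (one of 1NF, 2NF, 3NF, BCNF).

1NF

Candidate keys: {A, C}, {A, G}. Prime attributes: {A, C, G}.
For E -> B we have {E}⁺ = {B, E}; {E} is not a superkey, so BCNF fails.
Because {B} is non-prime and the left side of E -> B is not a superkey, the relation is not in 3NF.
{C} is a proper subset of the key {A, C}, and {C}⁺ contains the non-prime attributes {B, D, E} — a partial dependency, so 2NF is violated.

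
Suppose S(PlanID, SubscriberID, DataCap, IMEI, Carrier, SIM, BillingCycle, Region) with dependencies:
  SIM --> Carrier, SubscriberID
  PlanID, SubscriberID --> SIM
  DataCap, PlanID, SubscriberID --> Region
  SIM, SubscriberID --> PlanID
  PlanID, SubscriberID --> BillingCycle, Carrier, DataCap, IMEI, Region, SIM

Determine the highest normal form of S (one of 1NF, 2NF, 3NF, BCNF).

Candidate keys: {PlanID, SubscriberID}, {SIM}. Prime attributes: {PlanID, SIM, SubscriberID}.
Each dependency's left side is a superkey — BCNF holds.

BCNF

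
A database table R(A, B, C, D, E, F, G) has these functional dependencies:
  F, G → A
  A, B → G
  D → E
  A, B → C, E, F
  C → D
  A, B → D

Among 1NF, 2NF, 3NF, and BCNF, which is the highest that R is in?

2NF

Candidate keys: {A, B}, {B, F, G}. Prime attributes: {A, B, F, G}.
F, G → A breaks BCNF: {F, G}⁺ = {A, F, G}, so {F, G} is not a superkey.
D → E determines the non-prime attribute {E} from a non-superkey — 3NF is violated.
Checking every proper subset of each key, none determines a non-prime attribute — 2NF is satisfied.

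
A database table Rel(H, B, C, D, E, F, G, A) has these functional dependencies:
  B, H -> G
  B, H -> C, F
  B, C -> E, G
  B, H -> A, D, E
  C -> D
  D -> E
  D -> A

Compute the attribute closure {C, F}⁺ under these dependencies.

Start with {C, F}.
C -> D applies; add {D} → now {C, D, F}.
D -> E applies; add {E} → now {C, D, E, F}.
D -> A applies; add {A} → now {A, C, D, E, F}.
No further FD applies.

{A, C, D, E, F}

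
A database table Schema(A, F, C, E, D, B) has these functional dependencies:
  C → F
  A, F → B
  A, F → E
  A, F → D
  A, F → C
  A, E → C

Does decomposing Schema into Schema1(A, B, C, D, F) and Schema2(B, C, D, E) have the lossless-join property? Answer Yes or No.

No

Schema1 ∩ Schema2 = {B, C, D}; its closure under F is {B, C, D, F}.
The closure covers neither Schema1 nor Schema2 entirely; the join is not lossless.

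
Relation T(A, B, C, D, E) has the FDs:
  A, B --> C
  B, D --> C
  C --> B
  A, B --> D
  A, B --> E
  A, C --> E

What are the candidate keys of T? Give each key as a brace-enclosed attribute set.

No FD produces {A}, so it must be in every candidate key.
{A, B}⁺ = {A, B, C, D, E}, which is every attribute, so {A, B} is a candidate key.
{A, C}⁺ = {A, B, C, D, E}, which is every attribute, so {A, C} is a candidate key.
Any other superkey properly contains one of these, so there are no further candidate keys.

{A, B}, {A, C}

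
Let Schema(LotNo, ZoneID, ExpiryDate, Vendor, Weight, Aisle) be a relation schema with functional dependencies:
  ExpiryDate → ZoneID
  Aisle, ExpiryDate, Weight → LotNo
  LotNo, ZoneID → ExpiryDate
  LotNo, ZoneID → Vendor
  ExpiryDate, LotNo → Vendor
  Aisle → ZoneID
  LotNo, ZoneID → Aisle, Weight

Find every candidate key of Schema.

{Aisle, LotNo}⁺ = {Aisle, ExpiryDate, LotNo, Vendor, Weight, ZoneID} — all of the relation — so {Aisle, LotNo} is a candidate key.
{ExpiryDate, LotNo}⁺ = {Aisle, ExpiryDate, LotNo, Vendor, Weight, ZoneID} — all of the relation — so {ExpiryDate, LotNo} is a candidate key.
{LotNo, ZoneID}⁺ = {Aisle, ExpiryDate, LotNo, Vendor, Weight, ZoneID} — all of the relation — so {LotNo, ZoneID} is a candidate key.
{Aisle, ExpiryDate, Weight}⁺ = {Aisle, ExpiryDate, LotNo, Vendor, Weight, ZoneID} — all of the relation — so {Aisle, ExpiryDate, Weight} is a candidate key.
These are minimal and exhaustive — every other superkey contains one of them.

{Aisle, ExpiryDate, Weight}, {Aisle, LotNo}, {ExpiryDate, LotNo}, {LotNo, ZoneID}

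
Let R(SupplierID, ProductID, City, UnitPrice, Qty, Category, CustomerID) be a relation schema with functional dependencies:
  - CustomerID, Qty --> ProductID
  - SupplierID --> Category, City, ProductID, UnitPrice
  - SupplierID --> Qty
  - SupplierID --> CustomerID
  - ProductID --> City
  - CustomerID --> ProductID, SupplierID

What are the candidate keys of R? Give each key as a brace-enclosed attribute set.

{CustomerID}⁺ = {Category, City, CustomerID, ProductID, Qty, SupplierID, UnitPrice}, which is every attribute, so {CustomerID} is a candidate key.
{SupplierID}⁺ = {Category, City, CustomerID, ProductID, Qty, SupplierID, UnitPrice}, which is every attribute, so {SupplierID} is a candidate key.
These are minimal and exhaustive — every other superkey contains one of them.

{CustomerID}, {SupplierID}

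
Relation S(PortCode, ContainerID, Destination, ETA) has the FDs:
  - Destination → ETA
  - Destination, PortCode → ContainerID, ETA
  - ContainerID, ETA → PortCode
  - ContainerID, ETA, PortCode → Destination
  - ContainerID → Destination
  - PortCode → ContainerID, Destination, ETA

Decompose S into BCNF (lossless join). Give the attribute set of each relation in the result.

Candidate keys of the original relation: {ContainerID}, {PortCode}.
In {ContainerID, Destination, ETA, PortCode}, {Destination} is not a superkey ({Destination}⁺ restricted to this set is {Destination, ETA}), so split on Destination → ETA into {Destination, ETA} and {ContainerID, Destination, PortCode}.
{Destination, ETA}: every determinant is a superkey — BCNF.
{ContainerID, Destination, PortCode}: every determinant is a superkey — BCNF.

{ContainerID, Destination, PortCode}; {Destination, ETA}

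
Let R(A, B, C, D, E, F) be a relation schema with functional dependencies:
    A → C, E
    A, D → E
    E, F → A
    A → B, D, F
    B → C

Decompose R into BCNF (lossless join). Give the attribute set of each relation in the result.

Candidate keys of the original relation: {A}, {E, F}.
{A, B, C, D, E, F}: {B} determines {B, C} here but is not a superkey — split on B → C, giving {B, C} and {A, B, D, E, F}.
{B, C} has no BCNF violation.
{A, B, D, E, F} has no BCNF violation.

{A, B, D, E, F}; {B, C}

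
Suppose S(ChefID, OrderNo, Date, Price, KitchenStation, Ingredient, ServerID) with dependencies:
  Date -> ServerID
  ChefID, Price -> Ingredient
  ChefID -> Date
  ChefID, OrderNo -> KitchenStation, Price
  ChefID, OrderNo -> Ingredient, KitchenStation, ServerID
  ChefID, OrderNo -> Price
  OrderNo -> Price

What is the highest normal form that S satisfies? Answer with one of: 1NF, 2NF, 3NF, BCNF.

1NF

Candidate key: {ChefID, OrderNo}. Prime attributes: {ChefID, OrderNo}.
For Date -> ServerID we have {Date}⁺ = {Date, ServerID}; {Date} is not a superkey, so BCNF fails.
Date -> ServerID has non-prime {ServerID} on the right and a non-superkey on the left, so 3NF fails.
The proper key subset {ChefID} of {ChefID, OrderNo} determines non-prime {Date, ServerID}, so the relation is not even in 2NF.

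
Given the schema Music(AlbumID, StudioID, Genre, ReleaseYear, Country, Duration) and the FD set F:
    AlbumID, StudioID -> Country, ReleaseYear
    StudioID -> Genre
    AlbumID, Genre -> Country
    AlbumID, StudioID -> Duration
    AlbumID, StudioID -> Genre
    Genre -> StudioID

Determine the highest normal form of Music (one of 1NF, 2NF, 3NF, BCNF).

3NF

Candidate keys: {AlbumID, Genre}, {AlbumID, StudioID}. Prime attributes: {AlbumID, Genre, StudioID}.
StudioID -> Genre: {StudioID}⁺ = {Genre, StudioID}, which is not all of the attributes, so the left side is not a superkey — BCNF is violated.
Its right-hand attributes {Genre} are all prime, as are those of every other non-superkey FD — the relation is in 3NF.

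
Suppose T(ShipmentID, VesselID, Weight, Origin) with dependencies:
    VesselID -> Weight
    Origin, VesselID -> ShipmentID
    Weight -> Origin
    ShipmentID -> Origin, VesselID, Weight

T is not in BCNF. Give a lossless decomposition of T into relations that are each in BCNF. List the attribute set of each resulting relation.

{Origin, Weight}; {ShipmentID, VesselID, Weight}

Candidate keys of the original relation: {ShipmentID}, {VesselID}.
In {Origin, ShipmentID, VesselID, Weight}, {Weight} is not a superkey ({Weight}⁺ restricted to this set is {Origin, Weight}), so split on Weight -> Origin into {Origin, Weight} and {ShipmentID, VesselID, Weight}.
{Origin, Weight} has no BCNF violation.
{ShipmentID, VesselID, Weight} has no BCNF violation.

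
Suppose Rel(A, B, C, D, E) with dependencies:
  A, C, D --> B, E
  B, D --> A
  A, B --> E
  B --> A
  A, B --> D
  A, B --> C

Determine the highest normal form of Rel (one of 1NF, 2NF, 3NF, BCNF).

BCNF

Candidate keys: {A, C, D}, {B}. Prime attributes: {A, B, C, D}.
Each dependency's left side is a superkey — BCNF holds.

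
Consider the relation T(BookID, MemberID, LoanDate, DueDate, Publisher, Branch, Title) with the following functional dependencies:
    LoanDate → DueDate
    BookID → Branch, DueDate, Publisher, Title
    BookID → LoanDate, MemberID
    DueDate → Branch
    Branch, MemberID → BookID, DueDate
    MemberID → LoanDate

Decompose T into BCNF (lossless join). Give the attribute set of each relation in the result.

Candidate keys of the original relation: {BookID}, {MemberID}.
In {BookID, Branch, DueDate, LoanDate, MemberID, Publisher, Title}, {LoanDate} is not a superkey ({LoanDate}⁺ restricted to this set is {Branch, DueDate, LoanDate}), so split on LoanDate → Branch, DueDate into {Branch, DueDate, LoanDate} and {BookID, LoanDate, MemberID, Publisher, Title}.
In {Branch, DueDate, LoanDate}, {DueDate} is not a superkey ({DueDate}⁺ restricted to this set is {Branch, DueDate}), so split on DueDate → Branch into {Branch, DueDate} and {DueDate, LoanDate}.
{Branch, DueDate} has no BCNF violation.
{DueDate, LoanDate} has no BCNF violation.
{BookID, LoanDate, MemberID, Publisher, Title} has no BCNF violation.

{BookID, LoanDate, MemberID, Publisher, Title}; {Branch, DueDate}; {DueDate, LoanDate}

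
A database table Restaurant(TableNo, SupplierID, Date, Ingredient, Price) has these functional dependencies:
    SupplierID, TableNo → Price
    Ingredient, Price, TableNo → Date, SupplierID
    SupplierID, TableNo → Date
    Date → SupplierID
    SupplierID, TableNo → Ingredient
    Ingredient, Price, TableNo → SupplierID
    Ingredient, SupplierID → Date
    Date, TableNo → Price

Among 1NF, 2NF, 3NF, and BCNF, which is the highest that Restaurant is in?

Candidate keys: {Date, TableNo}, {Ingredient, Price, TableNo}, {SupplierID, TableNo}. Prime attributes: {Date, Ingredient, Price, SupplierID, TableNo}.
For Date → SupplierID we have {Date}⁺ = {Date, SupplierID}; {Date} is not a superkey, so BCNF fails.
Its right-hand attributes {SupplierID} are all prime, as are those of every other non-superkey FD — the relation is in 3NF.

3NF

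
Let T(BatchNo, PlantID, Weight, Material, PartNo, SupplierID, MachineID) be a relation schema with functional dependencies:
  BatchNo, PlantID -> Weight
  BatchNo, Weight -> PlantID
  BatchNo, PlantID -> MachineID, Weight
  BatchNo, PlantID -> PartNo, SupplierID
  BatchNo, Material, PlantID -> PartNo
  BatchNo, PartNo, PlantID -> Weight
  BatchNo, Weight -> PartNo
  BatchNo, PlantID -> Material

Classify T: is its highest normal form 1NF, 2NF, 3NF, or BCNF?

Candidate keys: {BatchNo, PlantID}, {BatchNo, Weight}. Prime attributes: {BatchNo, PlantID, Weight}.
Every FD has a superkey on the left, so the relation is in BCNF.

BCNF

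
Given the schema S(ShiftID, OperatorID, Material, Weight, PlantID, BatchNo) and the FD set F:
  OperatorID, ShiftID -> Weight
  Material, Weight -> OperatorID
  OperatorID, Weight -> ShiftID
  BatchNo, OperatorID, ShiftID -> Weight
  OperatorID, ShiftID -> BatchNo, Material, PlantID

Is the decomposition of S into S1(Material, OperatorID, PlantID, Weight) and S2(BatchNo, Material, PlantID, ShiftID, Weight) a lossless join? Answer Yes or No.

Common attributes: {Material, PlantID, Weight}; their closure is {BatchNo, Material, OperatorID, PlantID, ShiftID, Weight}.
S1 is contained in that closure, so S1 ∩ S2 -> S1 holds and the join is lossless.

Yes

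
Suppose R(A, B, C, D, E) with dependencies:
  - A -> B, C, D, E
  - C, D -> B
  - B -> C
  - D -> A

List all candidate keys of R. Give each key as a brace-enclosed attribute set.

{A} is a candidate key since {A}⁺ = {A, B, C, D, E} covers every attribute.
{D} is a candidate key since {D}⁺ = {A, B, C, D, E} covers every attribute.
Any other superkey properly contains one of these, so there are no further candidate keys.

{A}, {D}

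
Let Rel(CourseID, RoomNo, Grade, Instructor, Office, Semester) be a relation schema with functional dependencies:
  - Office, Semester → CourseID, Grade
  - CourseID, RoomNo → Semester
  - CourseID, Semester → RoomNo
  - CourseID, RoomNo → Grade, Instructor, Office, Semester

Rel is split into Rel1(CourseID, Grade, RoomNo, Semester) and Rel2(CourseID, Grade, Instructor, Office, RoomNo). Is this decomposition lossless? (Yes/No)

Common attributes: {CourseID, Grade, RoomNo}; their closure is {CourseID, Grade, Instructor, Office, RoomNo, Semester}.
This includes all of Rel1, so the common attributes are a superkey of Rel1 — the join is lossless.

Yes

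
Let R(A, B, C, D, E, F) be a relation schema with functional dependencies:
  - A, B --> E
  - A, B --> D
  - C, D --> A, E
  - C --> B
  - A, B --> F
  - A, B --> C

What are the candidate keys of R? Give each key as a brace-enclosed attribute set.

{A, B}⁺ = {A, B, C, D, E, F}, which is every attribute, so {A, B} is a candidate key.
{A, C}⁺ = {A, B, C, D, E, F}, which is every attribute, so {A, C} is a candidate key.
{C, D}⁺ = {A, B, C, D, E, F}, which is every attribute, so {C, D} is a candidate key.
No proper subset of any of these is a key, and no other minimal superkey exists.

{A, B}, {A, C}, {C, D}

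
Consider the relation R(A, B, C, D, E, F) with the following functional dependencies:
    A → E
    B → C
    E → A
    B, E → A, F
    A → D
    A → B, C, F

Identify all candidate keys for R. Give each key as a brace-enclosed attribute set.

{A}, {E}

{A}⁺ = {A, B, C, D, E, F}, which is every attribute, so {A} is a candidate key.
{E}⁺ = {A, B, C, D, E, F}, which is every attribute, so {E} is a candidate key.
Any other superkey properly contains one of these, so there are no further candidate keys.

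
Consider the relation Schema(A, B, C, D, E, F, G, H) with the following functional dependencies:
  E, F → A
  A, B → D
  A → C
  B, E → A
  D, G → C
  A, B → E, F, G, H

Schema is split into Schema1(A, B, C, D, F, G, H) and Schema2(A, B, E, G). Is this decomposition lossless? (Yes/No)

Yes

Common attributes: {A, B, G}; their closure is {A, B, C, D, E, F, G, H}.
Since Schema1 ⊆ {A, B, C, D, E, F, G, H}, the intersection is a superkey of Schema1; the decomposition is lossless.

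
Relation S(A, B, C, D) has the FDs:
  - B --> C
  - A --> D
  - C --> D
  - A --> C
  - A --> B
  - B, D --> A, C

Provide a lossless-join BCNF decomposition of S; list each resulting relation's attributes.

{A, B, C}; {C, D}

Candidate keys of the original relation: {A}, {B}.
Within {A, B, C, D}: {C}⁺ ∩ {A, B, C, D} = {C, D}, not the whole set, so C --> D violates BCNF; decompose into {C, D} and {A, B, C}.
{C, D}: every determinant is a superkey — BCNF.
{A, B, C}: every determinant is a superkey — BCNF.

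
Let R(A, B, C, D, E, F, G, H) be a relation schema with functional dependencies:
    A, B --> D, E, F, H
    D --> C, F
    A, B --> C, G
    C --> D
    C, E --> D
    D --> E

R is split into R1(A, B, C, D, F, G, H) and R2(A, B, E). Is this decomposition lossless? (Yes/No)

The shared attributes are {A, B} and {A, B}⁺ = {A, B, C, D, E, F, G, H}.
R1 is contained in that closure, so R1 ∩ R2 --> R1 holds and the join is lossless.

Yes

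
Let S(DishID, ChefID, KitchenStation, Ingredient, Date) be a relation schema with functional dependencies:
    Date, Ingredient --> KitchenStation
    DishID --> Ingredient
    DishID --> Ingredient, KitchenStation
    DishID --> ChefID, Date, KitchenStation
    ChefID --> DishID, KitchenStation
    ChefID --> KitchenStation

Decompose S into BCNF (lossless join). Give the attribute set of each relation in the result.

{ChefID, Date, DishID, Ingredient}; {Date, Ingredient, KitchenStation}

Candidate keys of the original relation: {ChefID}, {DishID}.
Within {ChefID, Date, DishID, Ingredient, KitchenStation}: {Date, Ingredient}⁺ ∩ {ChefID, Date, DishID, Ingredient, KitchenStation} = {Date, Ingredient, KitchenStation}, not the whole set, so Date, Ingredient --> KitchenStation violates BCNF; decompose into {Date, Ingredient, KitchenStation} and {ChefID, Date, DishID, Ingredient}.
{Date, Ingredient, KitchenStation} is in BCNF.
{ChefID, Date, DishID, Ingredient} is in BCNF.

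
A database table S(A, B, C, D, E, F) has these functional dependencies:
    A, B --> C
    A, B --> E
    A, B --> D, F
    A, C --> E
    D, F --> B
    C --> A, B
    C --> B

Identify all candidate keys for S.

{C}⁺ = {A, B, C, D, E, F}, which is every attribute, so {C} is a candidate key.
{A, B}⁺ = {A, B, C, D, E, F}, which is every attribute, so {A, B} is a candidate key.
{A, D, F}⁺ = {A, B, C, D, E, F}, which is every attribute, so {A, D, F} is a candidate key.
No proper subset of any of these is a key, and no other minimal superkey exists.

{A, B}, {A, D, F}, {C}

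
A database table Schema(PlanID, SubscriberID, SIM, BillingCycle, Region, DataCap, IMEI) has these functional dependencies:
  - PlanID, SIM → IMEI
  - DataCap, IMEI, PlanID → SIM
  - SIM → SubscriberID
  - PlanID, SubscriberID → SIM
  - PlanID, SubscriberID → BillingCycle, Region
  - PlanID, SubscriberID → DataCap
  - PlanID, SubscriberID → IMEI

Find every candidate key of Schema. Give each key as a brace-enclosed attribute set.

Attributes never on any right-hand side: {PlanID} — every candidate key must contain it.
{PlanID, SIM}⁺ = {BillingCycle, DataCap, IMEI, PlanID, Region, SIM, SubscriberID}, which is every attribute, so {PlanID, SIM} is a candidate key.
{PlanID, SubscriberID}⁺ = {BillingCycle, DataCap, IMEI, PlanID, Region, SIM, SubscriberID}, which is every attribute, so {PlanID, SubscriberID} is a candidate key.
{DataCap, IMEI, PlanID}⁺ = {BillingCycle, DataCap, IMEI, PlanID, Region, SIM, SubscriberID}, which is every attribute, so {DataCap, IMEI, PlanID} is a candidate key.
Any other superkey properly contains one of these, so there are no further candidate keys.

{DataCap, IMEI, PlanID}, {PlanID, SIM}, {PlanID, SubscriberID}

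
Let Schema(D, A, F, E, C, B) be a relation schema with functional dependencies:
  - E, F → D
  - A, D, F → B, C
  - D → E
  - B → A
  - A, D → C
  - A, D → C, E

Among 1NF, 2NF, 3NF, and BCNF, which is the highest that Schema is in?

Candidate keys: {A, D, F}, {A, E, F}, {B, D, F}, {B, E, F}. Prime attributes: {A, B, D, E, F}.
E, F → D breaks BCNF: {E, F}⁺ = {D, E, F}, so {E, F} is not a superkey.
A, D → C has non-prime {C} on the right and a non-superkey on the left, so 3NF fails.
The proper key subset {A, D} of {A, D, F} determines non-prime {C}, so the relation is not even in 2NF.

1NF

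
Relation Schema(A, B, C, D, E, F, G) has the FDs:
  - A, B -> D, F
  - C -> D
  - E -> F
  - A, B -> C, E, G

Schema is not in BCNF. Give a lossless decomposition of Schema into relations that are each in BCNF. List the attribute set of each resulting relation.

{A, B, C, E, G}; {C, D}; {E, F}

Candidate key of the original relation: {A, B}.
Within {A, B, C, D, E, F, G}: {C}⁺ ∩ {A, B, C, D, E, F, G} = {C, D}, not the whole set, so C -> D violates BCNF; decompose into {C, D} and {A, B, C, E, F, G}.
{C, D}: every determinant is a superkey — BCNF.
Within {A, B, C, E, F, G}: {E}⁺ ∩ {A, B, C, E, F, G} = {E, F}, not the whole set, so E -> F violates BCNF; decompose into {E, F} and {A, B, C, E, G}.
{E, F}: every determinant is a superkey — BCNF.
{A, B, C, E, G}: every determinant is a superkey — BCNF.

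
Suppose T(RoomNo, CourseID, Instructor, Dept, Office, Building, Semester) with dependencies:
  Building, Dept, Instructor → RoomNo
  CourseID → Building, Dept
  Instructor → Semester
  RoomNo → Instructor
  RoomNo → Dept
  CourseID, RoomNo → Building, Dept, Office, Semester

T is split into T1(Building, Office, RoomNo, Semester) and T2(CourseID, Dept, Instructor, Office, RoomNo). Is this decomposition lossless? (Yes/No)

Common attributes: {Office, RoomNo}; their closure is {Dept, Instructor, Office, RoomNo, Semester}.
Neither T1 nor T2 is contained in that closure, so the decomposition is lossy.

No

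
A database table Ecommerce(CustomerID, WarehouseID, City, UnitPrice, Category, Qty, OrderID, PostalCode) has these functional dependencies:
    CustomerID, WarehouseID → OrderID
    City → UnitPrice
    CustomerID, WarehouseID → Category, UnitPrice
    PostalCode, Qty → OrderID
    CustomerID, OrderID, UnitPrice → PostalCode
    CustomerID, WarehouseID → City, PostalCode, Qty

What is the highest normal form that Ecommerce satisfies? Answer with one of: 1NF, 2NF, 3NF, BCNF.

Candidate key: {CustomerID, WarehouseID}. Prime attributes: {CustomerID, WarehouseID}.
City → UnitPrice: {City}⁺ = {City, UnitPrice}, which is not all of the attributes, so the left side is not a superkey — BCNF is violated.
City → UnitPrice determines the non-prime attribute {UnitPrice} from a non-superkey — 3NF is violated.
No non-prime attribute depends on a proper subset of any candidate key, so 2NF holds.

2NF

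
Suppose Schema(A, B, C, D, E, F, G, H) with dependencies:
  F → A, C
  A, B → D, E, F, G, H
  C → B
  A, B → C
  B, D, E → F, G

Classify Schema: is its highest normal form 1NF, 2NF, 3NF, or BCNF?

3NF

Candidate keys: {A, B}, {A, C}, {B, D, E}, {C, D, E}, {F}. Prime attributes: {A, B, C, D, E, F}.
C → B: {C}⁺ = {B, C}, which is not all of the attributes, so the left side is not a superkey — BCNF is violated.
Its right-hand attributes {B} are all prime, as are those of every other non-superkey FD — the relation is in 3NF.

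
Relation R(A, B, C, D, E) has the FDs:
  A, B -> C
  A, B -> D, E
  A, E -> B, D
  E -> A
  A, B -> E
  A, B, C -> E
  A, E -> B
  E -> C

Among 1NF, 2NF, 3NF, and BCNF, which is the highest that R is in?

BCNF

Candidate keys: {A, B}, {E}. Prime attributes: {A, B, E}.
The left-hand side of every FD is a superkey, so BCNF is satisfied.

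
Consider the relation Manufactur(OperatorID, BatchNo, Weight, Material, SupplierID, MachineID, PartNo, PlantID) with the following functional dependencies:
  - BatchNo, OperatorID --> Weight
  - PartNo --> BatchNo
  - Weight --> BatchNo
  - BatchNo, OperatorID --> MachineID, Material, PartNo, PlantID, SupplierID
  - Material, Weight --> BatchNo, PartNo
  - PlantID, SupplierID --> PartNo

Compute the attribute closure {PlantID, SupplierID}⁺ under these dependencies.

Start with {PlantID, SupplierID}.
PlantID, SupplierID --> PartNo applies; add {PartNo} → now {PartNo, PlantID, SupplierID}.
PartNo --> BatchNo applies; add {BatchNo} → now {BatchNo, PartNo, PlantID, SupplierID}.
No further FD applies.

{BatchNo, PartNo, PlantID, SupplierID}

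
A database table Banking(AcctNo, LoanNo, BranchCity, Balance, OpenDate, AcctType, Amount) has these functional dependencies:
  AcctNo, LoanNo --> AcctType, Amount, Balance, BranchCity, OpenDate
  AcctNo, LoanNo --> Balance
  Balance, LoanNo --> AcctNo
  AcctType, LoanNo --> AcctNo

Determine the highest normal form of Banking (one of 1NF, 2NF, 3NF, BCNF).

Candidate keys: {AcctNo, LoanNo}, {AcctType, LoanNo}, {Balance, LoanNo}. Prime attributes: {AcctNo, AcctType, Balance, LoanNo}.
The left-hand side of every FD is a superkey, so BCNF is satisfied.

BCNF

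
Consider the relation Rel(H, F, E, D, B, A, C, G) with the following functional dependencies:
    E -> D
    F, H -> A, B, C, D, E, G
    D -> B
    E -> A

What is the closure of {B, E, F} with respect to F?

{A, B, D, E, F}

Start with {B, E, F}.
E -> D applies; add {D} → now {B, D, E, F}.
E -> A applies; add {A} → now {A, B, D, E, F}.
No further FD applies.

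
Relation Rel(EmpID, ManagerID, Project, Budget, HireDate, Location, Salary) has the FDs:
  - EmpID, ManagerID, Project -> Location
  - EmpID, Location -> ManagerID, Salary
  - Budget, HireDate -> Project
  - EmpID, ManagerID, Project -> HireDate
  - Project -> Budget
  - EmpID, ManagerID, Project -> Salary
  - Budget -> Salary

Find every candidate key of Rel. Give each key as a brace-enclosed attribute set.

{Budget, EmpID, HireDate, Location}, {Budget, EmpID, HireDate, ManagerID}, {EmpID, Location, Project}, {EmpID, ManagerID, Project}

{EmpID} never appears on the right of any FD, so every key must include it.
Closure of {EmpID, Location, Project} is {Budget, EmpID, HireDate, Location, ManagerID, Project, Salary}, the whole schema; {EmpID, Location, Project} is a candidate key.
Closure of {EmpID, ManagerID, Project} is {Budget, EmpID, HireDate, Location, ManagerID, Project, Salary}, the whole schema; {EmpID, ManagerID, Project} is a candidate key.
Closure of {Budget, EmpID, HireDate, Location} is {Budget, EmpID, HireDate, Location, ManagerID, Project, Salary}, the whole schema; {Budget, EmpID, HireDate, Location} is a candidate key.
Closure of {Budget, EmpID, HireDate, ManagerID} is {Budget, EmpID, HireDate, Location, ManagerID, Project, Salary}, the whole schema; {Budget, EmpID, HireDate, ManagerID} is a candidate key.
No proper subset of any of these is a key, and no other minimal superkey exists.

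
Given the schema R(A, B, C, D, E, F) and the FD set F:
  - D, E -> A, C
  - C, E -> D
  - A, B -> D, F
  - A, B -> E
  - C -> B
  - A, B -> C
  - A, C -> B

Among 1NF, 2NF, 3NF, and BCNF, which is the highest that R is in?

Candidate keys: {A, B}, {A, C}, {C, E}, {D, E}. Prime attributes: {A, B, C, D, E}.
For C -> B we have {C}⁺ = {B, C}; {C} is not a superkey, so BCNF fails.
Since {B} ⊆ prime attributes and every other non-superkey FD also has a prime right side, the schema is in 3NF.

3NF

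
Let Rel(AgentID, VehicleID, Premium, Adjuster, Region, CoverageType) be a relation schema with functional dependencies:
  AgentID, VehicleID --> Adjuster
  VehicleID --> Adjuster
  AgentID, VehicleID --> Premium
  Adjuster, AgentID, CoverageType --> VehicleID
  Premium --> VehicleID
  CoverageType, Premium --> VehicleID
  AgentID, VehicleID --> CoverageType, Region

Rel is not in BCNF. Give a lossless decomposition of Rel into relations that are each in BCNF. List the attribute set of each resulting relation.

Candidate keys of the original relation: {Adjuster, AgentID, CoverageType}, {AgentID, Premium}, {AgentID, VehicleID}.
In {Adjuster, AgentID, CoverageType, Premium, Region, VehicleID}, {VehicleID} is not a superkey ({VehicleID}⁺ restricted to this set is {Adjuster, VehicleID}), so split on VehicleID --> Adjuster into {Adjuster, VehicleID} and {AgentID, CoverageType, Premium, Region, VehicleID}.
{Adjuster, VehicleID}: every determinant is a superkey — BCNF.
In {AgentID, CoverageType, Premium, Region, VehicleID}, {Premium} is not a superkey ({Premium}⁺ restricted to this set is {Premium, VehicleID}), so split on Premium --> VehicleID into {Premium, VehicleID} and {AgentID, CoverageType, Premium, Region}.
{Premium, VehicleID}: every determinant is a superkey — BCNF.
{AgentID, CoverageType, Premium, Region}: every determinant is a superkey — BCNF.

{Adjuster, VehicleID}; {AgentID, CoverageType, Premium, Region}; {Premium, VehicleID}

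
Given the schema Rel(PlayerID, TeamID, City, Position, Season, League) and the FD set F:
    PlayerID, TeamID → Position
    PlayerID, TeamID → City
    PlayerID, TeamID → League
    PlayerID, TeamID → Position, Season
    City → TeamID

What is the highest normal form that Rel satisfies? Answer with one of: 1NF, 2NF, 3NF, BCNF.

Candidate keys: {City, PlayerID}, {PlayerID, TeamID}. Prime attributes: {City, PlayerID, TeamID}.
City → TeamID: {City}⁺ = {City, TeamID}, which is not all of the attributes, so the left side is not a superkey — BCNF is violated.
Since {TeamID} ⊆ prime attributes and every other non-superkey FD also has a prime right side, the schema is in 3NF.

3NF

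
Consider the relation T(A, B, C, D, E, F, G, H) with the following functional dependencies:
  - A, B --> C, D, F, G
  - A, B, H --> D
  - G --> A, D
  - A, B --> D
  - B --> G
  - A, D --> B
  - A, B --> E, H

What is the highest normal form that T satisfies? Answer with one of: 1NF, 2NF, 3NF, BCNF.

BCNF

Candidate keys: {A, D}, {B}, {G}. Prime attributes: {A, B, D, G}.
The left-hand side of every FD is a superkey, so BCNF is satisfied.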